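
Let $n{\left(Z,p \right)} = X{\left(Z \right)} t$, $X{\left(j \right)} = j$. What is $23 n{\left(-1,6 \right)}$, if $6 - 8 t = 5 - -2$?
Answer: $\frac{23}{8} \approx 2.875$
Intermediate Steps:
$t = - \frac{1}{8}$ ($t = \frac{3}{4} - \frac{5 - -2}{8} = \frac{3}{4} - \frac{5 + 2}{8} = \frac{3}{4} - \frac{7}{8} = - \frac{1}{8} \approx -0.125$)
$n{\left(Z,p \right)} = - \frac{Z}{8}$ ($n{\left(Z,p \right)} = Z \left(- \frac{1}{8}\right) = - \frac{Z}{8}$)
$23 n{\left(-1,6 \right)} = 23 \left(\left(- \frac{1}{8}\right) \left(-1\right)\right) = 23 \cdot \frac{1}{8} = \frac{23}{8}$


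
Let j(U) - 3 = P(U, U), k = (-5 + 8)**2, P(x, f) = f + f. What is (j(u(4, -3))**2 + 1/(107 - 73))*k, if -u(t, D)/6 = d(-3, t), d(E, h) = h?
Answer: 619659/34 ≈ 18225.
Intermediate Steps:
P(x, f) = 2*f
u(t, D) = -6*t
k = 9 (k = 3**2 = 9)
j(U) = 3 + 2*U
(j(u(4, -3))**2 + 1/(107 - 73))*k = ((3 + 2*(-6*4))**2 + 1/(107 - 73))*9 = ((3 + 2*(-24))**2 + 1/34)*9 = ((3 - 48)**2 + 1/34)*9 = ((-45)**2 + 1/34)*9 = (2025 + 1/34)*9 = (68851/34)*9 = 619659/34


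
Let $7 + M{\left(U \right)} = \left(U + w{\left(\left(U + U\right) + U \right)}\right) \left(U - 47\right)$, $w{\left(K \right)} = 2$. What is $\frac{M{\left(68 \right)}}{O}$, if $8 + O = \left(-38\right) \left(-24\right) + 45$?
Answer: $\frac{1463}{949} \approx 1.5416$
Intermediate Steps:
$M{\left(U \right)} = -7 + \left(-47 + U\right) \left(2 + U\right)$ ($M{\left(U \right)} = -7 + \left(U + 2\right) \left(U - 47\right) = -7 + \left(2 + U\right) \left(-47 + U\right) = -7 + \left(-47 + U\right) \left(2 + U\right)$)
$O = 949$ ($O = -8 + \left(\left(-38\right) \left(-24\right) + 45\right) = -8 + \left(912 + 45\right) = -8 + 957 = 949$)
$\frac{M{\left(68 \right)}}{O} = \frac{-101 + 68^{2} - 3060}{949} = \left(-101 + 4624 - 3060\right) \frac{1}{949} = 1463 \cdot \frac{1}{949} = \frac{1463}{949}$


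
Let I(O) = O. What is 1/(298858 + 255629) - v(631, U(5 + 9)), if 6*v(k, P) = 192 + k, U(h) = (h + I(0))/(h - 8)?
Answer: -50704755/369658 ≈ -137.17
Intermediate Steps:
U(h) = h/(-8 + h) (U(h) = (h + 0)/(h - 8) = h/(-8 + h))
v(k, P) = 32 + k/6 (v(k, P) = (192 + k)/6 = 32 + k/6)
1/(298858 + 255629) - v(631, U(5 + 9)) = 1/(298858 + 255629) - (32 + (⅙)*631) = 1/554487 - (32 + 631/6) = 1/554487 - 1*823/6 = 1/554487 - 823/6 = -50704755/369658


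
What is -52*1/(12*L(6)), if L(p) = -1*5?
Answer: 13/15 ≈ 0.86667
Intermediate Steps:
L(p) = -5
-52*1/(12*L(6)) = -52/(-5*4*3) = -52/((-20*3)) = -52/(-60) = -52*(-1/60) = 13/15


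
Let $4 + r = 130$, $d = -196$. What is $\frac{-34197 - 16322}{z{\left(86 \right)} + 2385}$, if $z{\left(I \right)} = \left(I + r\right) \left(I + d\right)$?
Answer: $\frac{50519}{20935} \approx 2.4131$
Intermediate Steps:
$r = 126$ ($r = -4 + 130 = 126$)
$z{\left(I \right)} = \left(-196 + I\right) \left(126 + I\right)$ ($z{\left(I \right)} = \left(I + 126\right) \left(I - 196\right) = \left(126 + I\right) \left(-196 + I\right) = \left(-196 + I\right) \left(126 + I\right)$)
$\frac{-34197 - 16322}{z{\left(86 \right)} + 2385} = \frac{-34197 - 16322}{\left(-24696 + 86^{2} - 6020\right) + 2385} = - \frac{50519}{\left(-24696 + 7396 - 6020\right) + 2385} = - \frac{50519}{-23320 + 2385} = - \frac{50519}{-20935} = \left(-50519\right) \left(- \frac{1}{20935}\right) = \frac{50519}{20935}$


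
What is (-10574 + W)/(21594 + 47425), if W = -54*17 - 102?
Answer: -11594/69019 ≈ -0.16798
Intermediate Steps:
W = -1020 (W = -918 - 102 = -1020)
(-10574 + W)/(21594 + 47425) = (-10574 - 1020)/(21594 + 47425) = -11594/69019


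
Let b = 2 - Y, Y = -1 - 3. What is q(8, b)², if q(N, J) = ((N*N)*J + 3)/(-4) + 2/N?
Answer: 37249/4 ≈ 9312.3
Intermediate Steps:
Y = -4
b = 6 (b = 2 - 1*(-4) = 2 + 4 = 6)
q(N, J) = -¾ + 2/N - J*N²/4 (q(N, J) = (N²*J + 3)*(-¼) + 2/N = (J*N² + 3)*(-¼) + 2/N = (3 + J*N²)*(-¼) + 2/N = (-¾ - J*N²/4) + 2/N = -¾ + 2/N - J*N²/4)
q(8, b)² = ((¼)*(8 - 3*8 - 1*6*8³)/8)² = ((¼)*(⅛)*(8 - 24 - 1*6*512))² = ((¼)*(⅛)*(8 - 24 - 3072))² = ((¼)*(⅛)*(-3088))² = (-193/2)² = 37249/4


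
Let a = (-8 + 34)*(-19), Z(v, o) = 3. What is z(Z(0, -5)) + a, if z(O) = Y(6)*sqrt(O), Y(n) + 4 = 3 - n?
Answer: -494 - 7*sqrt(3) ≈ -506.12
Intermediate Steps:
Y(n) = -1 - n (Y(n) = -4 + (3 - n) = -1 - n)
a = -494 (a = 26*(-19) = -494)
z(O) = -7*sqrt(O) (z(O) = (-1 - 1*6)*sqrt(O) = (-1 - 6)*sqrt(O) = -7*sqrt(O))
z(Z(0, -5)) + a = -7*sqrt(3) - 494 = -494 - 7*sqrt(3)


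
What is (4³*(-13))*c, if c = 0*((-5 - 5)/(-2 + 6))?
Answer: 0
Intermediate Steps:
c = 0 (c = 0*(-10/4) = 0*(-10*¼) = 0*(-5/2) = 0)
(4³*(-13))*c = (4³*(-13))*0 = (64*(-13))*0 = -832*0 = 0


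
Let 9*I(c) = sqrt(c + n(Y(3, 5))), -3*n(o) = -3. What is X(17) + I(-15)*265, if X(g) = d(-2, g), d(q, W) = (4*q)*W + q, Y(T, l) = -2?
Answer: -138 + 265*I*sqrt(14)/9 ≈ -138.0 + 110.17*I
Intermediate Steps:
n(o) = 1 (n(o) = -1/3*(-3) = 1)
d(q, W) = q + 4*W*q (d(q, W) = 4*W*q + q = q + 4*W*q)
I(c) = sqrt(1 + c)/9 (I(c) = sqrt(c + 1)/9 = sqrt(1 + c)/9)
X(g) = -2 - 8*g (X(g) = -2*(1 + 4*g) = -2 - 8*g)
X(17) + I(-15)*265 = (-2 - 8*17) + (sqrt(1 - 15)/9)*265 = (-2 - 136) + (sqrt(-14)/9)*265 = -138 + ((I*sqrt(14))/9)*265 = -138 + (I*sqrt(14)/9)*265 = -138 + 265*I*sqrt(14)/9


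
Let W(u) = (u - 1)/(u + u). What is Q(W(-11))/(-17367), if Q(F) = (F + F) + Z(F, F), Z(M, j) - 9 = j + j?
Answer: -41/63679 ≈ -0.00064385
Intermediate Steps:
Z(M, j) = 9 + 2*j (Z(M, j) = 9 + (j + j) = 9 + 2*j)
W(u) = (-1 + u)/(2*u) (W(u) = (-1 + u)/((2*u)) = (-1 + u)*(1/(2*u)) = (-1 + u)/(2*u))
Q(F) = 9 + 4*F (Q(F) = (F + F) + (9 + 2*F) = 2*F + (9 + 2*F) = 9 + 4*F)
Q(W(-11))/(-17367) = (9 + 4*((½)*(-1 - 11)/(-11)))/(-17367) = (9 + 4*((½)*(-1/11)*(-12)))*(-1/17367) = (9 + 4*(6/11))*(-1/17367) = (9 + 24/11)*(-1/17367) = (123/11)*(-1/17367) = -41/63679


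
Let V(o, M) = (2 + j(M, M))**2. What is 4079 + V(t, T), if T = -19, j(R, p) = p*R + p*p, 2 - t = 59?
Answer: 528255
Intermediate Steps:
t = -57 (t = 2 - 1*59 = 2 - 59 = -57)
j(R, p) = p**2 + R*p (j(R, p) = R*p + p**2 = p**2 + R*p)
V(o, M) = (2 + 2*M**2)**2 (V(o, M) = (2 + M*(M + M))**2 = (2 + M*(2*M))**2 = (2 + 2*M**2)**2)
4079 + V(t, T) = 4079 + 4*(1 + (-19)**2)**2 = 4079 + 4*(1 + 361)**2 = 4079 + 4*362**2 = 4079 + 4*131044 = 4079 + 524176 = 528255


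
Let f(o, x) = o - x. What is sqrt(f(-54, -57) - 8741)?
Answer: I*sqrt(8738) ≈ 93.477*I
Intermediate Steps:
sqrt(f(-54, -57) - 8741) = sqrt((-54 - 1*(-57)) - 8741) = sqrt((-54 + 57) - 8741) = sqrt(3 - 8741) = sqrt(-8738) = I*sqrt(8738)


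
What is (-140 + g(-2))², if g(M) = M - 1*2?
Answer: 20736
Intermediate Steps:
g(M) = -2 + M (g(M) = M - 2 = -2 + M)
(-140 + g(-2))² = (-140 + (-2 - 2))² = (-140 - 4)² = (-144)² = 20736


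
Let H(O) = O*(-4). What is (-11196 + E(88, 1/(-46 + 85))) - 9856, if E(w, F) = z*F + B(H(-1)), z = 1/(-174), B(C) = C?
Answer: -142831729/6786 ≈ -21048.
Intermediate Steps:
H(O) = -4*O
z = -1/174 ≈ -0.0057471
E(w, F) = 4 - F/174 (E(w, F) = -F/174 - 4*(-1) = -F/174 + 4 = 4 - F/174)
(-11196 + E(88, 1/(-46 + 85))) - 9856 = (-11196 + (4 - 1/(174*(-46 + 85)))) - 9856 = (-11196 + (4 - 1/174/39)) - 9856 = (-11196 + (4 - 1/174*1/39)) - 9856 = (-11196 + (4 - 1/6786)) - 9856 = (-11196 + 27143/6786) - 9856 = -75948913/6786 - 9856 = -142831729/6786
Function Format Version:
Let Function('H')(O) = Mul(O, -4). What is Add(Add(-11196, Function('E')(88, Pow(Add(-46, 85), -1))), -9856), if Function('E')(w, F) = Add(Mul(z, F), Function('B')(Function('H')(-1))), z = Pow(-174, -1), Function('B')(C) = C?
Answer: Rational(-142831729, 6786) ≈ -21048.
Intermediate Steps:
Function('H')(O) = Mul(-4, O)
z = Rational(-1, 174) ≈ -0.0057471
Function('E')(w, F) = Add(4, Mul(Rational(-1, 174), F)) (Function('E')(w, F) = Add(Mul(Rational(-1, 174), F), Mul(-4, -1)) = Add(Mul(Rational(-1, 174), F), 4) = Add(4, Mul(Rational(-1, 174), F)))
Add(Add(-11196, Function('E')(88, Pow(Add(-46, 85), -1))), -9856) = Add(Add(-11196, Add(4, Mul(Rational(-1, 174), Pow(Add(-46, 85), -1)))), -9856) = Add(Add(-11196, Add(4, Mul(Rational(-1, 174), Pow(39, -1)))), -9856) = Add(Add(-11196, Add(4, Mul(Rational(-1, 174), Rational(1, 39)))), -9856) = Add(Add(-11196, Add(4, Rational(-1, 6786))), -9856) = Add(Add(-11196, Rational(27143, 6786)), -9856) = Add(Rational(-75948913, 6786), -9856) = Rational(-142831729, 6786)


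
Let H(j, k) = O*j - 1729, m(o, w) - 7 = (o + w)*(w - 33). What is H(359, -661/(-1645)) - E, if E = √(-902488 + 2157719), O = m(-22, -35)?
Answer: 1392268 - √1255231 ≈ 1.3911e+6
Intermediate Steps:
m(o, w) = 7 + (-33 + w)*(o + w) (m(o, w) = 7 + (o + w)*(w - 33) = 7 + (o + w)*(-33 + w) = 7 + (-33 + w)*(o + w))
O = 3883 (O = 7 + (-35)² - 33*(-22) - 33*(-35) - 22*(-35) = 7 + 1225 + 726 + 1155 + 770 = 3883)
H(j, k) = -1729 + 3883*j (H(j, k) = 3883*j - 1729 = -1729 + 3883*j)
E = √1255231 ≈ 1120.4
H(359, -661/(-1645)) - E = (-1729 + 3883*359) - √1255231 = (-1729 + 1393997) - √1255231 = 1392268 - √1255231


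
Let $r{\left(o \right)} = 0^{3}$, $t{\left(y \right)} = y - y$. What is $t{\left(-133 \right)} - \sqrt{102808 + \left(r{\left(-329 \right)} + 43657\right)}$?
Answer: $- \sqrt{146465} \approx -382.71$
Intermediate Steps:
$t{\left(y \right)} = 0$
$r{\left(o \right)} = 0$
$t{\left(-133 \right)} - \sqrt{102808 + \left(r{\left(-329 \right)} + 43657\right)} = 0 - \sqrt{102808 + \left(0 + 43657\right)} = 0 - \sqrt{102808 + 43657} = 0 - \sqrt{146465} = - \sqrt{146465}$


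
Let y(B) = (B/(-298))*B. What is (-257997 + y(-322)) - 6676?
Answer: -39488119/149 ≈ -2.6502e+5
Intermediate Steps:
y(B) = -B²/298 (y(B) = (B*(-1/298))*B = (-B/298)*B = -B²/298)
(-257997 + y(-322)) - 6676 = (-257997 - 1/298*(-322)²) - 6676 = (-257997 - 1/298*103684) - 6676 = (-257997 - 51842/149) - 6676 = -38493395/149 - 6676 = -39488119/149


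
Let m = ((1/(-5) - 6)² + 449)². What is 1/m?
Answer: 625/148498596 ≈ 4.2088e-6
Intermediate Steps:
m = 148498596/625 (m = ((-⅕ - 6)² + 449)² = ((-31/5)² + 449)² = (961/25 + 449)² = (12186/25)² = 148498596/625 ≈ 2.3760e+5)
1/m = 1/(148498596/625) = 625/148498596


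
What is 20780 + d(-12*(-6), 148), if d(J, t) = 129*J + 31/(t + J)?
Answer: 6614991/220 ≈ 30068.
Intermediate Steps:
d(J, t) = 31/(J + t) + 129*J (d(J, t) = 129*J + 31/(J + t) = 31/(J + t) + 129*J)
20780 + d(-12*(-6), 148) = 20780 + (31 + 129*(-12*(-6))² + 129*(-12*(-6))*148)/(-12*(-6) + 148) = 20780 + (31 + 129*72² + 129*72*148)/(72 + 148) = 20780 + (31 + 129*5184 + 1374624)/220 = 20780 + (31 + 668736 + 1374624)/220 = 20780 + (1/220)*2043391 = 20780 + 2043391/220 = 6614991/220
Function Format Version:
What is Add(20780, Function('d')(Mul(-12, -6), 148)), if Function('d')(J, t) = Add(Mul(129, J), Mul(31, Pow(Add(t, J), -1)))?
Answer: Rational(6614991, 220) ≈ 30068.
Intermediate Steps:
Function('d')(J, t) = Add(Mul(31, Pow(Add(J, t), -1)), Mul(129, J)) (Function('d')(J, t) = Add(Mul(129, J), Mul(31, Pow(Add(J, t), -1))) = Add(Mul(31, Pow(Add(J, t), -1)), Mul(129, J)))
Add(20780, Function('d')(Mul(-12, -6), 148)) = Add(20780, Mul(Pow(Add(Mul(-12, -6), 148), -1), Add(31, Mul(129, Pow(Mul(-12, -6), 2)), Mul(129, Mul(-12, -6), 148)))) = Add(20780, Mul(Pow(Add(72, 148), -1), Add(31, Mul(129, Pow(72, 2)), Mul(129, 72, 148)))) = Add(20780, Mul(Pow(220, -1), Add(31, Mul(129, 5184), 1374624))) = Add(20780, Mul(Rational(1, 220), Add(31, 668736, 1374624))) = Add(20780, Mul(Rational(1, 220), 2043391)) = Add(20780, Rational(2043391, 220)) = Rational(6614991, 220)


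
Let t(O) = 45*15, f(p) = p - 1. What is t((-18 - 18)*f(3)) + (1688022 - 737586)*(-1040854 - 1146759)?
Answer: -2079186148593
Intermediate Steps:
f(p) = -1 + p
t(O) = 675
t((-18 - 18)*f(3)) + (1688022 - 737586)*(-1040854 - 1146759) = 675 + (1688022 - 737586)*(-1040854 - 1146759) = 675 + 950436*(-2187613) = 675 - 2079186149268 = -2079186148593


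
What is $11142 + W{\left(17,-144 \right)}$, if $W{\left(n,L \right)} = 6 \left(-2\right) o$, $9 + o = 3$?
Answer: $11214$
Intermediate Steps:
$o = -6$ ($o = -9 + 3 = -6$)
$W{\left(n,L \right)} = 72$ ($W{\left(n,L \right)} = 6 \left(-2\right) \left(-6\right) = \left(-12\right) \left(-6\right) = 72$)
$11142 + W{\left(17,-144 \right)} = 11142 + 72 = 11214$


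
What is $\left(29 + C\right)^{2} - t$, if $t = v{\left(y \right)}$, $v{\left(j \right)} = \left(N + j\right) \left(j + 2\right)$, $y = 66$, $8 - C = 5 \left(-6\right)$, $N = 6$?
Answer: $-407$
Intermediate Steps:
$C = 38$ ($C = 8 - 5 \left(-6\right) = 8 - -30 = 8 + 30 = 38$)
$v{\left(j \right)} = \left(2 + j\right) \left(6 + j\right)$ ($v{\left(j \right)} = \left(6 + j\right) \left(j + 2\right) = \left(6 + j\right) \left(2 + j\right) = \left(2 + j\right) \left(6 + j\right)$)
$t = 4896$ ($t = 12 + 66^{2} + 8 \cdot 66 = 12 + 4356 + 528 = 4896$)
$\left(29 + C\right)^{2} - t = \left(29 + 38\right)^{2} - 4896 = 67^{2} - 4896 = 4489 - 4896 = -407$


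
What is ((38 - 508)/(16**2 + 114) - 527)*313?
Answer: -6117898/37 ≈ -1.6535e+5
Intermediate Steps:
((38 - 508)/(16**2 + 114) - 527)*313 = (-470/(256 + 114) - 527)*313 = (-470/370 - 527)*313 = (-470*1/370 - 527)*313 = (-47/37 - 527)*313 = -19546/37*313 = -6117898/37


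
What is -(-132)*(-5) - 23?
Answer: -683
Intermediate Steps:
-(-132)*(-5) - 23 = -44*15 - 23 = -660 - 23 = -683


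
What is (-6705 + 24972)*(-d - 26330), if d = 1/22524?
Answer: -3611123591969/7508 ≈ -4.8097e+8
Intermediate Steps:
d = 1/22524 ≈ 4.4397e-5
(-6705 + 24972)*(-d - 26330) = (-6705 + 24972)*(-1*1/22524 - 26330) = 18267*(-1/22524 - 26330) = 18267*(-593056921/22524) = -3611123591969/7508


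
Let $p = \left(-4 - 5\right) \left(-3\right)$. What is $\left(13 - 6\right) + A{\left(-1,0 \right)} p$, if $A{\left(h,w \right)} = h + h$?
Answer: $-47$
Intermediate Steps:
$A{\left(h,w \right)} = 2 h$
$p = 27$ ($p = \left(-9\right) \left(-3\right) = 27$)
$\left(13 - 6\right) + A{\left(-1,0 \right)} p = \left(13 - 6\right) + 2 \left(-1\right) 27 = 7 - 54 = -47$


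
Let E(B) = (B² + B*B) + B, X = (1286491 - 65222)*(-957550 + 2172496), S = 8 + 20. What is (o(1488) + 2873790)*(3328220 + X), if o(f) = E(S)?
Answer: 4266437981022121884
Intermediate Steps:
S = 28
X = 1483775886474 (X = 1221269*1214946 = 1483775886474)
E(B) = B + 2*B² (E(B) = (B² + B²) + B = 2*B² + B = B + 2*B²)
o(f) = 1596 (o(f) = 28*(1 + 2*28) = 28*(1 + 56) = 28*57 = 1596)
(o(1488) + 2873790)*(3328220 + X) = (1596 + 2873790)*(3328220 + 1483775886474) = 2875386*1483779214694 = 4266437981022121884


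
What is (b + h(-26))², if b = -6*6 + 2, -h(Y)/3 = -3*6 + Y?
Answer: 9604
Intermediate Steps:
h(Y) = 54 - 3*Y (h(Y) = -3*(-3*6 + Y) = -3*(-18 + Y) = 54 - 3*Y)
b = -34 (b = -36 + 2 = -34)
(b + h(-26))² = (-34 + (54 - 3*(-26)))² = (-34 + (54 + 78))² = (-34 + 132)² = 98² = 9604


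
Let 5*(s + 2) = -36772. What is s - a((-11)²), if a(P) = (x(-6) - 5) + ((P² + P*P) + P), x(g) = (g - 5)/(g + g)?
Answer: -2205319/60 ≈ -36755.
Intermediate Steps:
s = -36782/5 (s = -2 + (⅕)*(-36772) = -2 - 36772/5 = -36782/5 ≈ -7356.4)
x(g) = (-5 + g)/(2*g) (x(g) = (-5 + g)/((2*g)) = (-5 + g)*(1/(2*g)) = (-5 + g)/(2*g))
a(P) = -49/12 + P + 2*P² (a(P) = ((½)*(-5 - 6)/(-6) - 5) + ((P² + P*P) + P) = ((½)*(-⅙)*(-11) - 5) + ((P² + P²) + P) = (11/12 - 5) + (2*P² + P) = -49/12 + (P + 2*P²) = -49/12 + P + 2*P²)
s - a((-11)²) = -36782/5 - (-49/12 + (-11)² + 2*((-11)²)²) = -36782/5 - (-49/12 + 121 + 2*121²) = -36782/5 - (-49/12 + 121 + 2*14641) = -36782/5 - (-49/12 + 121 + 29282) = -36782/5 - 1*352787/12 = -36782/5 - 352787/12 = -2205319/60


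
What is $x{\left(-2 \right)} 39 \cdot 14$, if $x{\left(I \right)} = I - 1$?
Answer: $-1638$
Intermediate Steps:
$x{\left(I \right)} = -1 + I$ ($x{\left(I \right)} = I - 1 = -1 + I$)
$x{\left(-2 \right)} 39 \cdot 14 = \left(-1 - 2\right) 39 \cdot 14 = \left(-3\right) 39 \cdot 14 = \left(-117\right) 14 = -1638$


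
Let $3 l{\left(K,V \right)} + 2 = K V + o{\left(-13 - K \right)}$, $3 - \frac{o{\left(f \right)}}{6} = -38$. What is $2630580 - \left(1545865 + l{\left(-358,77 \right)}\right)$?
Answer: $\frac{3281467}{3} \approx 1.0938 \cdot 10^{6}$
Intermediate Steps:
$o{\left(f \right)} = 246$ ($o{\left(f \right)} = 18 - -228 = 18 + 228 = 246$)
$l{\left(K,V \right)} = \frac{244}{3} + \frac{K V}{3}$ ($l{\left(K,V \right)} = - \frac{2}{3} + \frac{K V + 246}{3} = - \frac{2}{3} + \frac{246 + K V}{3} = - \frac{2}{3} + \left(82 + \frac{K V}{3}\right) = \frac{244}{3} + \frac{K V}{3}$)
$2630580 - \left(1545865 + l{\left(-358,77 \right)}\right) = 2630580 - \left(\frac{4637839}{3} + \frac{1}{3} \left(-358\right) 77\right) = 2630580 - \frac{4610273}{3} = \frac{3281467}{3}$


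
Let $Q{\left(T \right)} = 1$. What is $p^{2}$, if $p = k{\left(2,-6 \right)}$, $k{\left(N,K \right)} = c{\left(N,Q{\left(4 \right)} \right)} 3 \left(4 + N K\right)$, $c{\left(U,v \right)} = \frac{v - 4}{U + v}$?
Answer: $576$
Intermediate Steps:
$c{\left(U,v \right)} = \frac{-4 + v}{U + v}$
$k{\left(N,K \right)} = - \frac{9 \left(4 + K N\right)}{1 + N}$ ($k{\left(N,K \right)} = \frac{-4 + 1}{N + 1} \cdot 3 \left(4 + N K\right) = \frac{1}{1 + N} \left(-3\right) 3 \left(4 + K N\right) = - \frac{3}{1 + N} 3 \left(4 + K N\right) = - \frac{9}{1 + N} \left(4 + K N\right) = - \frac{9 \left(4 + K N\right)}{1 + N}$)
$p = 24$ ($p = \frac{9 \left(-4 - \left(-6\right) 2\right)}{1 + 2} = \frac{9 \left(-4 + 12\right)}{3} = 9 \cdot \frac{1}{3} \cdot 8 = 24$)
$p^{2} = 24^{2} = 576$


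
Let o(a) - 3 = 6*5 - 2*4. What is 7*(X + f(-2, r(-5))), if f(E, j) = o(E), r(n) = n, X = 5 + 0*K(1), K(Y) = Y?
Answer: 210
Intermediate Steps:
X = 5 (X = 5 + 0*1 = 5 + 0 = 5)
o(a) = 25 (o(a) = 3 + (6*5 - 2*4) = 3 + (30 - 8) = 3 + 22 = 25)
f(E, j) = 25
7*(X + f(-2, r(-5))) = 7*(5 + 25) = 7*30 = 210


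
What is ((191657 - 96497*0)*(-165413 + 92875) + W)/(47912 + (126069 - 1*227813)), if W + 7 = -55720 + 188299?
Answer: 2317047149/8972 ≈ 2.5825e+5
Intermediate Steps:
W = 132572 (W = -7 + (-55720 + 188299) = -7 + 132579 = 132572)
((191657 - 96497*0)*(-165413 + 92875) + W)/(47912 + (126069 - 1*227813)) = ((191657 - 96497*0)*(-165413 + 92875) + 132572)/(47912 + (126069 - 1*227813)) = ((191657 + 0)*(-72538) + 132572)/(47912 + (126069 - 227813)) = (191657*(-72538) + 132572)/(47912 - 101744) = (-13902415466 + 132572)/(-53832) = -13902282894*(-1/53832) = 2317047149/8972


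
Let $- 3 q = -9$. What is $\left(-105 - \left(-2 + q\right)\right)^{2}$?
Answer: $11236$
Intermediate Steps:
$q = 3$ ($q = \left(- \frac{1}{3}\right) \left(-9\right) = 3$)
$\left(-105 - \left(-2 + q\right)\right)^{2} = \left(-105 + \left(2 - 3\right)\right)^{2} = \left(-105 - 1\right)^{2} = \left(-106\right)^{2} = 11236$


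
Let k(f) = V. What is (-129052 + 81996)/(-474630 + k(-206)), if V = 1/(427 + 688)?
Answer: 52467440/529212449 ≈ 0.099142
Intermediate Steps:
V = 1/1115 ≈ 0.00089686
k(f) = 1/1115
(-129052 + 81996)/(-474630 + k(-206)) = (-129052 + 81996)/(-474630 + 1/1115) = -47056/(-529212449/1115) = -47056*(-1115/529212449) = 52467440/529212449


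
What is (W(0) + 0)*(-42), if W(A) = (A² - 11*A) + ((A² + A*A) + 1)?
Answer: -42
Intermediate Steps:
W(A) = 1 - 11*A + 3*A² (W(A) = (A² - 11*A) + ((A² + A²) + 1) = (A² - 11*A) + (2*A² + 1) = (A² - 11*A) + (1 + 2*A²) = 1 - 11*A + 3*A²)
(W(0) + 0)*(-42) = ((1 - 11*0 + 3*0²) + 0)*(-42) = ((1 + 0 + 3*0) + 0)*(-42) = ((1 + 0 + 0) + 0)*(-42) = (1 + 0)*(-42) = 1*(-42) = -42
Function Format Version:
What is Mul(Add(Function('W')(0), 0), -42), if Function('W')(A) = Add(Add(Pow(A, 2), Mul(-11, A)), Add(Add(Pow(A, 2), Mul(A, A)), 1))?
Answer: -42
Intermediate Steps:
Function('W')(A) = Add(1, Mul(-11, A), Mul(3, Pow(A, 2))) (Function('W')(A) = Add(Add(Pow(A, 2), Mul(-11, A)), Add(Add(Pow(A, 2), Pow(A, 2)), 1)) = Add(Add(Pow(A, 2), Mul(-11, A)), Add(Mul(2, Pow(A, 2)), 1)) = Add(Add(Pow(A, 2), Mul(-11, A)), Add(1, Mul(2, Pow(A, 2)))) = Add(1, Mul(-11, A), Mul(3, Pow(A, 2))))
Mul(Add(Function('W')(0), 0), -42) = Mul(Add(Add(1, Mul(-11, 0), Mul(3, Pow(0, 2))), 0), -42) = Mul(Add(Add(1, 0, Mul(3, 0)), 0), -42) = Mul(Add(Add(1, 0, 0), 0), -42) = Mul(Add(1, 0), -42) = Mul(1, -42) = -42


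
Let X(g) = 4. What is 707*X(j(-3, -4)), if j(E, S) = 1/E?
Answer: 2828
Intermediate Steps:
707*X(j(-3, -4)) = 707*4 = 2828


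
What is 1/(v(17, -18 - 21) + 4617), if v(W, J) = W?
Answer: 1/4634 ≈ 0.00021580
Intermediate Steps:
1/(v(17, -18 - 21) + 4617) = 1/(17 + 4617) = 1/4634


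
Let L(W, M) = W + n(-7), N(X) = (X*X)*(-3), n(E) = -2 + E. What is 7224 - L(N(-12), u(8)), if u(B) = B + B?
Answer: 7665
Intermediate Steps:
N(X) = -3*X² (N(X) = X²*(-3) = -3*X²)
u(B) = 2*B
L(W, M) = -9 + W (L(W, M) = W + (-2 - 7) = W - 9 = -9 + W)
7224 - L(N(-12), u(8)) = 7224 - (-9 - 3*(-12)²) = 7224 - (-9 - 3*144) = 7224 - (-9 - 432) = 7224 - 1*(-441) = 7224 + 441 = 7665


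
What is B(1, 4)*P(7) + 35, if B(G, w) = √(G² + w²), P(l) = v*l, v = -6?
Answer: 35 - 42*√17 ≈ -138.17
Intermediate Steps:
P(l) = -6*l
B(1, 4)*P(7) + 35 = √(1² + 4²)*(-6*7) + 35 = √(1 + 16)*(-42) + 35 = √17*(-42) + 35 = -42*√17 + 35 = 35 - 42*√17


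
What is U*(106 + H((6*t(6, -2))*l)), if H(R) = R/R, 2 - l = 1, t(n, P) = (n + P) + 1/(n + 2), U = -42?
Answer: -4494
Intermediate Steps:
t(n, P) = P + n + 1/(2 + n) (t(n, P) = (P + n) + 1/(2 + n) = P + n + 1/(2 + n))
l = 1 (l = 2 - 1*1 = 2 - 1 = 1)
H(R) = 1
U*(106 + H((6*t(6, -2))*l)) = -42*(106 + 1) = -42*107 = -4494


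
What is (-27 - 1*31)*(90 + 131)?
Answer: -12818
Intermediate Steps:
(-27 - 1*31)*(90 + 131) = (-27 - 31)*221 = -58*221 = -12818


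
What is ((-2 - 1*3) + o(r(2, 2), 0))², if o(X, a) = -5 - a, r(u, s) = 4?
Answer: 100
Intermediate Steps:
((-2 - 1*3) + o(r(2, 2), 0))² = ((-2 - 1*3) + (-5 - 1*0))² = ((-2 - 3) + (-5 + 0))² = (-5 - 5)² = (-10)² = 100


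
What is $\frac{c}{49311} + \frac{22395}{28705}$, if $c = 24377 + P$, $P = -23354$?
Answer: $\frac{75579004}{94364817} \approx 0.80092$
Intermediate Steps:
$c = 1023$ ($c = 24377 - 23354 = 1023$)
$\frac{c}{49311} + \frac{22395}{28705} = \frac{1023}{49311} + \frac{22395}{28705} = 1023 \cdot \frac{1}{49311} + 22395 \cdot \frac{1}{28705} = \frac{341}{16437} + \frac{4479}{5741} = \frac{75579004}{94364817}$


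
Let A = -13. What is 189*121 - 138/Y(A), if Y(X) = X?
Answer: 297435/13 ≈ 22880.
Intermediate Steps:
189*121 - 138/Y(A) = 189*121 - 138/(-13) = 22869 - 138*(-1/13) = 22869 + 138/13 = 297435/13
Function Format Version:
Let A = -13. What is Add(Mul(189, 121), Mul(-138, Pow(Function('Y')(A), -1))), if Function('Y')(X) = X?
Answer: Rational(297435, 13) ≈ 22880.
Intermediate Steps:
Add(Mul(189, 121), Mul(-138, Pow(Function('Y')(A), -1))) = Add(Mul(189, 121), Mul(-138, Pow(-13, -1))) = Add(22869, Mul(-138, Rational(-1, 13))) = Add(22869, Rational(138, 13)) = Rational(297435, 13)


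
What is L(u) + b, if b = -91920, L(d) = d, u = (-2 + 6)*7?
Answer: -91892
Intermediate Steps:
u = 28 (u = 4*7 = 28)
L(u) + b = 28 - 91920 = -91892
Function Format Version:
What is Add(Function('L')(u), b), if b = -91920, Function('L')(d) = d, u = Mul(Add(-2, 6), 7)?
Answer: -91892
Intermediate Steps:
u = 28 (u = Mul(4, 7) = 28)
Add(Function('L')(u), b) = Add(28, -91920) = -91892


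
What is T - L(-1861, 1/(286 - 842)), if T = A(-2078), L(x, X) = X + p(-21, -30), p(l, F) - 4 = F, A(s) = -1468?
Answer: -801751/556 ≈ -1442.0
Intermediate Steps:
p(l, F) = 4 + F
L(x, X) = -26 + X (L(x, X) = X + (4 - 30) = X - 26 = -26 + X)
T = -1468
T - L(-1861, 1/(286 - 842)) = -1468 - (-26 + 1/(286 - 842)) = -1468 - (-26 + 1/(-556)) = -1468 - (-26 - 1/556) = -1468 - 1*(-14457/556) = -1468 + 14457/556 = -801751/556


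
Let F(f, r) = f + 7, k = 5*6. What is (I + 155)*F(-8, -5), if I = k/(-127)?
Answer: -19655/127 ≈ -154.76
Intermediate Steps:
k = 30
F(f, r) = 7 + f
I = -30/127 (I = 30/(-127) = 30*(-1/127) = -30/127 ≈ -0.23622)
(I + 155)*F(-8, -5) = (-30/127 + 155)*(7 - 8) = (19655/127)*(-1) = -19655/127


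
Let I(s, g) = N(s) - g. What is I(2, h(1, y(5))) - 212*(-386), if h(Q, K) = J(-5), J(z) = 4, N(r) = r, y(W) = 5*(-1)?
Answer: 81830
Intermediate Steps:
y(W) = -5
h(Q, K) = 4
I(s, g) = s - g
I(2, h(1, y(5))) - 212*(-386) = (2 - 1*4) - 212*(-386) = (2 - 4) + 81832 = -2 + 81832 = 81830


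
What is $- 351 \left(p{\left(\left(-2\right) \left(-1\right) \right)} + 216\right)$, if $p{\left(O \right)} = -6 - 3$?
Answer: $-72657$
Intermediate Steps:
$p{\left(O \right)} = -9$
$- 351 \left(p{\left(\left(-2\right) \left(-1\right) \right)} + 216\right) = - 351 \left(-9 + 216\right) = \left(-351\right) 207 = -72657$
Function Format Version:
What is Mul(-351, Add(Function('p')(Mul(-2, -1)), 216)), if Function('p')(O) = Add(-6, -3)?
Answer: -72657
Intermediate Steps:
Function('p')(O) = -9
Mul(-351, Add(Function('p')(Mul(-2, -1)), 216)) = Mul(-351, Add(-9, 216)) = Mul(-351, 207) = -72657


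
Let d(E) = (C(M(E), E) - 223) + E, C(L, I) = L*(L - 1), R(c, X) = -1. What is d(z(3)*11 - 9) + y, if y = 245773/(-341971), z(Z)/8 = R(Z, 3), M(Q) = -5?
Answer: -99417363/341971 ≈ -290.72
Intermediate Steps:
z(Z) = -8 (z(Z) = 8*(-1) = -8)
y = -245773/341971 (y = 245773*(-1/341971) = -245773/341971 ≈ -0.71870)
C(L, I) = L*(-1 + L)
d(E) = -193 + E (d(E) = (-5*(-1 - 5) - 223) + E = (-5*(-6) - 223) + E = (30 - 223) + E = -193 + E)
d(z(3)*11 - 9) + y = (-193 + (-8*11 - 9)) - 245773/341971 = (-193 + (-88 - 9)) - 245773/341971 = (-193 - 97) - 245773/341971 = -290 - 245773/341971 = -99417363/341971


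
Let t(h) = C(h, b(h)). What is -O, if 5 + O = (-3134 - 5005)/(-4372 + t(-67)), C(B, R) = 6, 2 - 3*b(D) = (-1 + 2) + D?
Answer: 13691/4366 ≈ 3.1358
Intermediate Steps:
b(D) = ⅓ - D/3 (b(D) = ⅔ - ((-1 + 2) + D)/3 = ⅔ - (1 + D)/3 = ⅔ + (-⅓ - D/3) = ⅓ - D/3)
t(h) = 6
O = -13691/4366 (O = -5 + (-3134 - 5005)/(-4372 + 6) = -5 - 8139/(-4366) = -5 - 8139*(-1/4366) = -5 + 8139/4366 = -13691/4366 ≈ -3.1358)
-O = -1*(-13691/4366) = 13691/4366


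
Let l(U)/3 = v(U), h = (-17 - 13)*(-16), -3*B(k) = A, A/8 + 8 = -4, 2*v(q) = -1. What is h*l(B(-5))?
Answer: -720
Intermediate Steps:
v(q) = -½ (v(q) = (½)*(-1) = -½)
A = -96 (A = -64 + 8*(-4) = -64 - 32 = -96)
B(k) = 32 (B(k) = -⅓*(-96) = 32)
h = 480 (h = -30*(-16) = 480)
l(U) = -3/2 (l(U) = 3*(-½) = -3/2)
h*l(B(-5)) = 480*(-3/2) = -720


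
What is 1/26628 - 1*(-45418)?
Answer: 1209390505/26628 ≈ 45418.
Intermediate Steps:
1/26628 - 1*(-45418) = 1/26628 + 45418 = 1209390505/26628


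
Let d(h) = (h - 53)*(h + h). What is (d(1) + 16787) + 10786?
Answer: 27469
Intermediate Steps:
d(h) = 2*h*(-53 + h) (d(h) = (-53 + h)*(2*h) = 2*h*(-53 + h))
(d(1) + 16787) + 10786 = (2*1*(-53 + 1) + 16787) + 10786 = (2*1*(-52) + 16787) + 10786 = (-104 + 16787) + 10786 = 16683 + 10786 = 27469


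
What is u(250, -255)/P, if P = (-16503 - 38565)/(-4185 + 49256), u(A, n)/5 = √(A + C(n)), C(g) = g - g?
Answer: -86675*√10/4236 ≈ -64.705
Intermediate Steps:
C(g) = 0
u(A, n) = 5*√A (u(A, n) = 5*√(A + 0) = 5*√A)
P = -4236/3467 (P = -55068/45071 = -55068*1/45071 = -4236/3467 ≈ -1.2218)
u(250, -255)/P = (5*√250)/(-4236/3467) = (5*(5*√10))*(-3467/4236) = (25*√10)*(-3467/4236) = -86675*√10/4236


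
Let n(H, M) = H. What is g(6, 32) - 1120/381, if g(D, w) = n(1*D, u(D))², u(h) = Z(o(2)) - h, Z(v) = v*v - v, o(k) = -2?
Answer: 12596/381 ≈ 33.060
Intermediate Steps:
Z(v) = v² - v
u(h) = 6 - h (u(h) = -2*(-1 - 2) - h = -2*(-3) - h = 6 - h)
g(D, w) = D² (g(D, w) = (1*D)² = D²)
g(6, 32) - 1120/381 = 6² - 1120/381 = 36 - 1120*1/381 = 36 - 1120/381 = 12596/381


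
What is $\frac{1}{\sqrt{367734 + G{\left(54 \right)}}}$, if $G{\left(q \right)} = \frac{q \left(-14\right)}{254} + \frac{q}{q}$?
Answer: $\frac{\sqrt{35095561}}{3592459} \approx 0.0016491$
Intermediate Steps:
$G{\left(q \right)} = 1 - \frac{7 q}{127}$ ($G{\left(q \right)} = - 14 q \frac{1}{254} + 1 = - \frac{7 q}{127} + 1 = 1 - \frac{7 q}{127}$)
$\frac{1}{\sqrt{367734 + G{\left(54 \right)}}} = \frac{1}{\sqrt{367734 + \left(1 - \frac{378}{127}\right)}} = \frac{1}{\sqrt{367734 - \frac{251}{127}}} = \frac{1}{\sqrt{\frac{46701967}{127}}} = \frac{1}{\frac{13}{127} \sqrt{35095561}} = \frac{\sqrt{35095561}}{3592459}$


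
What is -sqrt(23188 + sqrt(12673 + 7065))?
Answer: -sqrt(23188 + sqrt(19738)) ≈ -152.74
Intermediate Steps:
-sqrt(23188 + sqrt(12673 + 7065)) = -sqrt(23188 + sqrt(19738))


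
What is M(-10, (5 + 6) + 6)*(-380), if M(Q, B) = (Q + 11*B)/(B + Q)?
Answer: -67260/7 ≈ -9608.6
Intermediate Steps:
M(Q, B) = (Q + 11*B)/(B + Q)
M(-10, (5 + 6) + 6)*(-380) = ((-10 + 11*((5 + 6) + 6))/(((5 + 6) + 6) - 10))*(-380) = ((-10 + 11*(11 + 6))/((11 + 6) - 10))*(-380) = ((-10 + 11*17)/(17 - 10))*(-380) = ((-10 + 187)/7)*(-380) = ((⅐)*177)*(-380) = (177/7)*(-380) = -67260/7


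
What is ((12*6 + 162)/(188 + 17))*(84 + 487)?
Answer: 133614/205 ≈ 651.78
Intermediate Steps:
((12*6 + 162)/(188 + 17))*(84 + 487) = ((72 + 162)/205)*571 = (234*(1/205))*571 = (234/205)*571 = 133614/205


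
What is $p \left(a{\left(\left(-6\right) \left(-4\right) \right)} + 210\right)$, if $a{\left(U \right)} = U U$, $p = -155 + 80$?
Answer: $-58950$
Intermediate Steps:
$p = -75$
$a{\left(U \right)} = U^{2}$
$p \left(a{\left(\left(-6\right) \left(-4\right) \right)} + 210\right) = - 75 \left(\left(\left(-6\right) \left(-4\right)\right)^{2} + 210\right) = - 75 \left(24^{2} + 210\right) = - 75 \left(576 + 210\right) = \left(-75\right) 786 = -58950$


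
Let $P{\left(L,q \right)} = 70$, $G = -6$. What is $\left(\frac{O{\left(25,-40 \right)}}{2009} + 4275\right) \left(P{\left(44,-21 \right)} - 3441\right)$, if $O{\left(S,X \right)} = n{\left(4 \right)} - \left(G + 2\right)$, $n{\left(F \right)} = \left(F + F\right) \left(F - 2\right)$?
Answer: $- \frac{28951816645}{2009} \approx -1.4411 \cdot 10^{7}$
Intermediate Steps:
$n{\left(F \right)} = 2 F \left(-2 + F\right)$
$O{\left(S,X \right)} = 20$ ($O{\left(S,X \right)} = 2 \cdot 4 \left(-2 + 4\right) - \left(-6 + 2\right) = 2 \cdot 4 \cdot 2 - -4 = 16 + 4 = 20$)
$\left(\frac{O{\left(25,-40 \right)}}{2009} + 4275\right) \left(P{\left(44,-21 \right)} - 3441\right) = \left(\frac{20}{2009} + 4275\right) \left(70 - 3441\right) = \left(20 \cdot \frac{1}{2009} + 4275\right) \left(-3371\right) = \left(\frac{20}{2009} + 4275\right) \left(-3371\right) = \frac{8588495}{2009} \left(-3371\right) = - \frac{28951816645}{2009}$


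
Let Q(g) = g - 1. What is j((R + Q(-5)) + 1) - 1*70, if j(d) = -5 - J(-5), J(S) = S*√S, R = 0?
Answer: -75 + 5*I*√5 ≈ -75.0 + 11.18*I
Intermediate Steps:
J(S) = S^(3/2)
Q(g) = -1 + g
j(d) = -5 + 5*I*√5 (j(d) = -5 - (-5)^(3/2) = -5 - (-5)*I*√5 = -5 + 5*I*√5)
j((R + Q(-5)) + 1) - 1*70 = (-5 + 5*I*√5) - 1*70 = (-5 + 5*I*√5) - 70 = -75 + 5*I*√5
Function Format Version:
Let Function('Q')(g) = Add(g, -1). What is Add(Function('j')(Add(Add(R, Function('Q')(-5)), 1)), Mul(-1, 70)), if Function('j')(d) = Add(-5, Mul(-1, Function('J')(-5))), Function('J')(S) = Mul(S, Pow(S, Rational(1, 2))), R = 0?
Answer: Add(-75, Mul(5, I, Pow(5, Rational(1, 2)))) ≈ Add(-75.000, Mul(11.180, I))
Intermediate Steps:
Function('J')(S) = Pow(S, Rational(3, 2))
Function('Q')(g) = Add(-1, g)
Function('j')(d) = Add(-5, Mul(5, I, Pow(5, Rational(1, 2)))) (Function('j')(d) = Add(-5, Mul(-1, Pow(-5, Rational(3, 2)))) = Add(-5, Mul(-1, Mul(-5, I, Pow(5, Rational(1, 2))))) = Add(-5, Mul(5, I, Pow(5, Rational(1, 2)))))
Add(Function('j')(Add(Add(R, Function('Q')(-5)), 1)), Mul(-1, 70)) = Add(Add(-5, Mul(5, I, Pow(5, Rational(1, 2)))), Mul(-1, 70)) = Add(Add(-5, Mul(5, I, Pow(5, Rational(1, 2)))), -70) = Add(-75, Mul(5, I, Pow(5, Rational(1, 2))))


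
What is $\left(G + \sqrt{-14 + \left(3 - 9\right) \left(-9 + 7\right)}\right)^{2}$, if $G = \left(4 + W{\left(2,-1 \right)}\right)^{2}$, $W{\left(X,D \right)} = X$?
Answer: $\left(36 + i \sqrt{2}\right)^{2} \approx 1294.0 + 101.82 i$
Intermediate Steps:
$G = 36$ ($G = \left(4 + 2\right)^{2} = 6^{2} = 36$)
$\left(G + \sqrt{-14 + \left(3 - 9\right) \left(-9 + 7\right)}\right)^{2} = \left(36 + \sqrt{-14 + \left(3 - 9\right) \left(-9 + 7\right)}\right)^{2} = \left(36 + \sqrt{-14 - -12}\right)^{2} = \left(36 + \sqrt{-14 + 12}\right)^{2} = \left(36 + \sqrt{-2}\right)^{2} = \left(36 + i \sqrt{2}\right)^{2}$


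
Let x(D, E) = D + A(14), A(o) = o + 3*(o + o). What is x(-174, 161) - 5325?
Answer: -5401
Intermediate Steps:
A(o) = 7*o (A(o) = o + 3*(2*o) = o + 6*o = 7*o)
x(D, E) = 98 + D (x(D, E) = D + 7*14 = D + 98 = 98 + D)
x(-174, 161) - 5325 = (98 - 174) - 5325 = -76 - 5325 = -5401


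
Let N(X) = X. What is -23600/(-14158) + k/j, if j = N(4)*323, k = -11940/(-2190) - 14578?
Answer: -1604420771/166915741 ≈ -9.6122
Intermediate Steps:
k = -1063796/73 (k = -11940*(-1/2190) - 14578 = 398/73 - 14578 = -1063796/73 ≈ -14573.)
j = 1292 (j = 4*323 = 1292)
-23600/(-14158) + k/j = -23600/(-14158) - 1063796/73/1292 = -23600*(-1/14158) - 1063796/73*1/1292 = 11800/7079 - 265949/23579 = -1604420771/166915741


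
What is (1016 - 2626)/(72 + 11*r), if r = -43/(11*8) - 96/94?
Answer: -605360/20827 ≈ -29.066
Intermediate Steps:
r = -6245/4136 (r = -43/88 - 96*1/94 = -43*1/88 - 48/47 = -43/88 - 48/47 = -6245/4136 ≈ -1.5099)
(1016 - 2626)/(72 + 11*r) = (1016 - 2626)/(72 + 11*(-6245/4136)) = -1610/(72 - 6245/376) = -1610/20827/376 = -1610*376/20827 = -605360/20827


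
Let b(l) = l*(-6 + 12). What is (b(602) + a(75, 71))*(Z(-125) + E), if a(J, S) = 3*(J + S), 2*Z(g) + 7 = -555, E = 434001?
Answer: 1756566000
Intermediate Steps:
Z(g) = -281 (Z(g) = -7/2 + (½)*(-555) = -7/2 - 555/2 = -281)
b(l) = 6*l (b(l) = l*6 = 6*l)
a(J, S) = 3*J + 3*S
(b(602) + a(75, 71))*(Z(-125) + E) = (6*602 + (3*75 + 3*71))*(-281 + 434001) = (3612 + (225 + 213))*433720 = (3612 + 438)*433720 = 4050*433720 = 1756566000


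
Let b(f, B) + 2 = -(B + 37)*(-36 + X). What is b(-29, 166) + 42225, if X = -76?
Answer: 64959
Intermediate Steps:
b(f, B) = 4142 + 112*B (b(f, B) = -2 - (B + 37)*(-36 - 76) = -2 - (37 + B)*(-112) = -2 - (-4144 - 112*B) = -2 + (4144 + 112*B) = 4142 + 112*B)
b(-29, 166) + 42225 = (4142 + 112*166) + 42225 = (4142 + 18592) + 42225 = 22734 + 42225 = 64959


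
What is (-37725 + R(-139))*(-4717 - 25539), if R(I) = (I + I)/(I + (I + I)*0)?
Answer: 1141347088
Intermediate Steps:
R(I) = 2 (R(I) = (2*I)/(I + (2*I)*0) = (2*I)/(I + 0) = (2*I)/I = 2)
(-37725 + R(-139))*(-4717 - 25539) = (-37725 + 2)*(-4717 - 25539) = -37723*(-30256) = 1141347088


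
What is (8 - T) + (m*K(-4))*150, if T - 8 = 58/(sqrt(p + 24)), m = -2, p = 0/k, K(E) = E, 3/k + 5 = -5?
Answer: 1200 - 29*sqrt(6)/6 ≈ 1188.2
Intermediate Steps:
k = -3/10 (k = 3/(-5 - 5) = 3/(-10) = 3*(-1/10) = -3/10 ≈ -0.30000)
p = 0 (p = 0/(-3/10) = 0*(-10/3) = 0)
T = 8 + 29*sqrt(6)/6 (T = 8 + 58/(sqrt(0 + 24)) = 8 + 58/(sqrt(24)) = 8 + 58/((2*sqrt(6))) = 8 + 58*(sqrt(6)/12) = 8 + 29*sqrt(6)/6 ≈ 19.839)
(8 - T) + (m*K(-4))*150 = (8 - (8 + 29*sqrt(6)/6)) - 2*(-4)*150 = (8 + (-8 - 29*sqrt(6)/6)) + 8*150 = -29*sqrt(6)/6 + 1200 = 1200 - 29*sqrt(6)/6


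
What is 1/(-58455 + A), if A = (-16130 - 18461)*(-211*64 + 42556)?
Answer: -1/1004996187 ≈ -9.9503e-10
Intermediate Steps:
A = -1004937732 (A = -34591*(-13504 + 42556) = -34591*29052 = -1004937732)
1/(-58455 + A) = 1/(-58455 - 1004937732) = 1/(-1004996187) = -1/1004996187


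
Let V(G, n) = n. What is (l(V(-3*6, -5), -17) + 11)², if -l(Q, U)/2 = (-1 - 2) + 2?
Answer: 169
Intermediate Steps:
l(Q, U) = 2 (l(Q, U) = -2*((-1 - 2) + 2) = -2*(-3 + 2) = -2*(-1) = 2)
(l(V(-3*6, -5), -17) + 11)² = (2 + 11)² = 13² = 169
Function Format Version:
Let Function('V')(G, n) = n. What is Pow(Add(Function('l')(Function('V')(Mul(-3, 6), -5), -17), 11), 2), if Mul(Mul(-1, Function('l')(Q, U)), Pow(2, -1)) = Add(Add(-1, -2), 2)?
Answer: 169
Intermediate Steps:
Function('l')(Q, U) = 2 (Function('l')(Q, U) = Mul(-2, Add(Add(-1, -2), 2)) = Mul(-2, Add(-3, 2)) = Mul(-2, -1) = 2)
Pow(Add(Function('l')(Function('V')(Mul(-3, 6), -5), -17), 11), 2) = Pow(Add(2, 11), 2) = Pow(13, 2) = 169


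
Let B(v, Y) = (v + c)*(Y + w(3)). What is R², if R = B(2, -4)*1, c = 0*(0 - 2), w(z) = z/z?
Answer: 36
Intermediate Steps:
w(z) = 1
c = 0 (c = 0*(-2) = 0)
B(v, Y) = v*(1 + Y) (B(v, Y) = (v + 0)*(Y + 1) = v*(1 + Y))
R = -6 (R = (2*(1 - 4))*1 = (2*(-3))*1 = -6*1 = -6)
R² = (-6)² = 36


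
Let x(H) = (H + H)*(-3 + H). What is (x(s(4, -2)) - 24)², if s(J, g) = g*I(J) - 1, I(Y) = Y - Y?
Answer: 256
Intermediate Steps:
I(Y) = 0
s(J, g) = -1 (s(J, g) = g*0 - 1 = 0 - 1 = -1)
x(H) = 2*H*(-3 + H) (x(H) = (2*H)*(-3 + H) = 2*H*(-3 + H))
(x(s(4, -2)) - 24)² = (2*(-1)*(-3 - 1) - 24)² = (2*(-1)*(-4) - 24)² = (8 - 24)² = (-16)² = 256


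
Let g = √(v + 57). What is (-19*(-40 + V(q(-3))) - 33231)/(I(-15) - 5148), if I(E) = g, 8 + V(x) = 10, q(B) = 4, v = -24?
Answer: 5071404/803087 + 32509*√33/26501871 ≈ 6.3219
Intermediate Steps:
V(x) = 2 (V(x) = -8 + 10 = 2)
g = √33 (g = √(-24 + 57) = √33 ≈ 5.7446)
I(E) = √33
(-19*(-40 + V(q(-3))) - 33231)/(I(-15) - 5148) = (-19*(-40 + 2) - 33231)/(√33 - 5148) = (-19*(-38) - 33231)/(-5148 + √33) = (722 - 33231)/(-5148 + √33) = -32509/(-5148 + √33)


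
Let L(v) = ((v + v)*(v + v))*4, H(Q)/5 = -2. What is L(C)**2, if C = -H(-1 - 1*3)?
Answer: 2560000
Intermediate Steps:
H(Q) = -10 (H(Q) = 5*(-2) = -10)
C = 10 (C = -1*(-10) = 10)
L(v) = 16*v**2 (L(v) = ((2*v)*(2*v))*4 = (4*v**2)*4 = 16*v**2)
L(C)**2 = (16*10**2)**2 = (16*100)**2 = 1600**2 = 2560000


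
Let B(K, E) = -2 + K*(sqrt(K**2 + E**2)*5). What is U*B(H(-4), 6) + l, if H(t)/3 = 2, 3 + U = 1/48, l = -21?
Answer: -361/24 - 2145*sqrt(2)/4 ≈ -773.41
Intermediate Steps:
U = -143/48 (U = -3 + 1/48 = -143/48 ≈ -2.9792)
H(t) = 6 (H(t) = 3*2 = 6)
B(K, E) = -2 + 5*K*sqrt(E**2 + K**2) (B(K, E) = -2 + K*(sqrt(E**2 + K**2)*5) = -2 + K*(5*sqrt(E**2 + K**2)) = -2 + 5*K*sqrt(E**2 + K**2))
U*B(H(-4), 6) + l = -143*(-2 + 5*6*sqrt(6**2 + 6**2))/48 - 21 = -143*(-2 + 5*6*sqrt(36 + 36))/48 - 21 = -143*(-2 + 5*6*sqrt(72))/48 - 21 = -143*(-2 + 5*6*(6*sqrt(2)))/48 - 21 = -143*(-2 + 180*sqrt(2))/48 - 21 = (143/24 - 2145*sqrt(2)/4) - 21 = -361/24 - 2145*sqrt(2)/4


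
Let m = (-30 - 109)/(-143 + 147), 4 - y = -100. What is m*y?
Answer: -3614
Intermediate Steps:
y = 104 (y = 4 - 1*(-100) = 4 + 100 = 104)
m = -139/4 ≈ -34.750
m*y = -139/4*104 = -3614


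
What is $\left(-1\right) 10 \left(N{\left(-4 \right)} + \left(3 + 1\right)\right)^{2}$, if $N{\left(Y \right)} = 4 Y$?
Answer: $-1440$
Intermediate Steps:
$\left(-1\right) 10 \left(N{\left(-4 \right)} + \left(3 + 1\right)\right)^{2} = \left(-1\right) 10 \left(4 \left(-4\right) + \left(3 + 1\right)\right)^{2} = - 10 \left(-16 + 4\right)^{2} = - 10 \left(-12\right)^{2} = \left(-10\right) 144 = -1440$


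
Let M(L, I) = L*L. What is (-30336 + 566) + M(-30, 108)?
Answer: -28870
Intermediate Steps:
M(L, I) = L**2
(-30336 + 566) + M(-30, 108) = (-30336 + 566) + (-30)**2 = -29770 + 900 = -28870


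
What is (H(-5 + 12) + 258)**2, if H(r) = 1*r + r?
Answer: 73984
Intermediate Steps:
H(r) = 2*r (H(r) = r + r = 2*r)
(H(-5 + 12) + 258)**2 = (2*(-5 + 12) + 258)**2 = (2*7 + 258)**2 = (14 + 258)**2 = 272**2 = 73984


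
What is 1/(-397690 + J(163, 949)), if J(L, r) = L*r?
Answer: -1/243003 ≈ -4.1152e-6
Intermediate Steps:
1/(-397690 + J(163, 949)) = 1/(-397690 + 163*949) = 1/(-397690 + 154687) = 1/(-243003) = -1/243003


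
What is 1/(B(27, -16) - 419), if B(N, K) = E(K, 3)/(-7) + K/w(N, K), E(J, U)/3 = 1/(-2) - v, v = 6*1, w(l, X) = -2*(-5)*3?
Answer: -210/87517 ≈ -0.0023995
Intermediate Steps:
w(l, X) = 30 (w(l, X) = 10*3 = 30)
v = 6
E(J, U) = -39/2 (E(J, U) = 3*(1/(-2) - 1*6) = 3*(-½ - 6) = 3*(-13/2) = -39/2)
B(N, K) = 39/14 + K/30 (B(N, K) = -39/2/(-7) + K/30 = -39/2*(-⅐) + K*(1/30) = 39/14 + K/30)
1/(B(27, -16) - 419) = 1/((39/14 + (1/30)*(-16)) - 419) = 1/((39/14 - 8/15) - 419) = 1/(473/210 - 419) = 1/(-87517/210) = -210/87517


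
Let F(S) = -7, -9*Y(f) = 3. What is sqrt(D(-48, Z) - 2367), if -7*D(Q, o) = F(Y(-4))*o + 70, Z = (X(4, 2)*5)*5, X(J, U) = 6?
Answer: I*sqrt(2227) ≈ 47.191*I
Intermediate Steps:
Y(f) = -1/3 (Y(f) = -1/9*3 = -1/3)
Z = 150 (Z = (6*5)*5 = 30*5 = 150)
D(Q, o) = -10 + o (D(Q, o) = -(-7*o + 70)/7 = -(70 - 7*o)/7 = -10 + o)
sqrt(D(-48, Z) - 2367) = sqrt((-10 + 150) - 2367) = sqrt(140 - 2367) = sqrt(-2227) = I*sqrt(2227)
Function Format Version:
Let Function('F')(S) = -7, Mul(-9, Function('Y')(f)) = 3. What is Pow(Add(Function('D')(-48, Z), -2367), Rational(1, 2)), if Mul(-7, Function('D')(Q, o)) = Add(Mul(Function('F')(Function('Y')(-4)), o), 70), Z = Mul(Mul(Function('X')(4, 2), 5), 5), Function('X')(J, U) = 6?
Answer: Mul(I, Pow(2227, Rational(1, 2))) ≈ Mul(47.191, I)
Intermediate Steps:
Function('Y')(f) = Rational(-1, 3) (Function('Y')(f) = Mul(Rational(-1, 9), 3) = Rational(-1, 3))
Z = 150 (Z = Mul(Mul(6, 5), 5) = Mul(30, 5) = 150)
Function('D')(Q, o) = Add(-10, o) (Function('D')(Q, o) = Mul(Rational(-1, 7), Add(Mul(-7, o), 70)) = Mul(Rational(-1, 7), Add(70, Mul(-7, o))) = Add(-10, o))
Pow(Add(Function('D')(-48, Z), -2367), Rational(1, 2)) = Pow(Add(Add(-10, 150), -2367), Rational(1, 2)) = Pow(Add(140, -2367), Rational(1, 2)) = Pow(-2227, Rational(1, 2)) = Mul(I, Pow(2227, Rational(1, 2)))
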